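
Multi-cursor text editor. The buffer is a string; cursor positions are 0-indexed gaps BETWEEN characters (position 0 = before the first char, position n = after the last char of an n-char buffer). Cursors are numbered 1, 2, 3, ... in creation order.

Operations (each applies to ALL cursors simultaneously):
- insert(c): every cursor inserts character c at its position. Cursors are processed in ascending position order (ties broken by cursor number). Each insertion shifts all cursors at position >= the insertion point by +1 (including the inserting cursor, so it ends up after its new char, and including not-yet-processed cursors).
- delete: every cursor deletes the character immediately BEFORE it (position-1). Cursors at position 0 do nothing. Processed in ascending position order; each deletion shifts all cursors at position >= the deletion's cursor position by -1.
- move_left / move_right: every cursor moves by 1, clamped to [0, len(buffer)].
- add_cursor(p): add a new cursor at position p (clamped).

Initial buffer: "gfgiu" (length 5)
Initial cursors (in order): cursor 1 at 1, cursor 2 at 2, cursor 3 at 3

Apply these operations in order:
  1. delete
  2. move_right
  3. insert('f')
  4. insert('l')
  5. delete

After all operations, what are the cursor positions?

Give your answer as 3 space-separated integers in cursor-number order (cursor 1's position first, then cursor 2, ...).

After op 1 (delete): buffer="iu" (len 2), cursors c1@0 c2@0 c3@0, authorship ..
After op 2 (move_right): buffer="iu" (len 2), cursors c1@1 c2@1 c3@1, authorship ..
After op 3 (insert('f')): buffer="ifffu" (len 5), cursors c1@4 c2@4 c3@4, authorship .123.
After op 4 (insert('l')): buffer="iffflllu" (len 8), cursors c1@7 c2@7 c3@7, authorship .123123.
After op 5 (delete): buffer="ifffu" (len 5), cursors c1@4 c2@4 c3@4, authorship .123.

Answer: 4 4 4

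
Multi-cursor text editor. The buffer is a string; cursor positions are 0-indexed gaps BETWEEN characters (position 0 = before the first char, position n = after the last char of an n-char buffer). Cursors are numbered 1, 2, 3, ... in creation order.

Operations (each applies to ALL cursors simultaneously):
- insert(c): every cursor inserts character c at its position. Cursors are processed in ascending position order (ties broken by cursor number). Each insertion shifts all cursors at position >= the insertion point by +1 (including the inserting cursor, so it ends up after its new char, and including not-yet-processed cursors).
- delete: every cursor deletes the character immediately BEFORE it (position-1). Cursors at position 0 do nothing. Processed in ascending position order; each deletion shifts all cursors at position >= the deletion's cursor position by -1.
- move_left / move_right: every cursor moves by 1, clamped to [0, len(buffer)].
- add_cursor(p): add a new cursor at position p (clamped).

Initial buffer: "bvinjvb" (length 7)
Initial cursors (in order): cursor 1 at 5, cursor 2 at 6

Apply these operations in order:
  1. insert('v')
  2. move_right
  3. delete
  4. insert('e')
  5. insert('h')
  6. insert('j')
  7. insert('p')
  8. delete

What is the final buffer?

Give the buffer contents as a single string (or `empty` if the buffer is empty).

Answer: bvinjvehjvehj

Derivation:
After op 1 (insert('v')): buffer="bvinjvvvb" (len 9), cursors c1@6 c2@8, authorship .....1.2.
After op 2 (move_right): buffer="bvinjvvvb" (len 9), cursors c1@7 c2@9, authorship .....1.2.
After op 3 (delete): buffer="bvinjvv" (len 7), cursors c1@6 c2@7, authorship .....12
After op 4 (insert('e')): buffer="bvinjveve" (len 9), cursors c1@7 c2@9, authorship .....1122
After op 5 (insert('h')): buffer="bvinjvehveh" (len 11), cursors c1@8 c2@11, authorship .....111222
After op 6 (insert('j')): buffer="bvinjvehjvehj" (len 13), cursors c1@9 c2@13, authorship .....11112222
After op 7 (insert('p')): buffer="bvinjvehjpvehjp" (len 15), cursors c1@10 c2@15, authorship .....1111122222
After op 8 (delete): buffer="bvinjvehjvehj" (len 13), cursors c1@9 c2@13, authorship .....11112222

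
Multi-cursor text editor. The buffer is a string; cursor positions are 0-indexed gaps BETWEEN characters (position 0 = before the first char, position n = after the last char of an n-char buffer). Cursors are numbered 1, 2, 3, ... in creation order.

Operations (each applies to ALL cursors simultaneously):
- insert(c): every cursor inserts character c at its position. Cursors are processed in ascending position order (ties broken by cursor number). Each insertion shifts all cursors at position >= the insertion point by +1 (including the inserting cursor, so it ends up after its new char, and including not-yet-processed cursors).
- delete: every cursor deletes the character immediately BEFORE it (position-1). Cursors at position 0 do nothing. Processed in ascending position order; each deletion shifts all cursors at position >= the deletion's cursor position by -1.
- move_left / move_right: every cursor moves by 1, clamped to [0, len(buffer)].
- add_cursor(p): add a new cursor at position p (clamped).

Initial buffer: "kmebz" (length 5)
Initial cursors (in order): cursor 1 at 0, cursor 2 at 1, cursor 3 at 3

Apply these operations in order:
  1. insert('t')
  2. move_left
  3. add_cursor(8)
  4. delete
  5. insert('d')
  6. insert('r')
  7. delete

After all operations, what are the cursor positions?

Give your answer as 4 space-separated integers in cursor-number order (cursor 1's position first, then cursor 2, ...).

Answer: 1 3 6 9

Derivation:
After op 1 (insert('t')): buffer="tktmetbz" (len 8), cursors c1@1 c2@3 c3@6, authorship 1.2..3..
After op 2 (move_left): buffer="tktmetbz" (len 8), cursors c1@0 c2@2 c3@5, authorship 1.2..3..
After op 3 (add_cursor(8)): buffer="tktmetbz" (len 8), cursors c1@0 c2@2 c3@5 c4@8, authorship 1.2..3..
After op 4 (delete): buffer="ttmtb" (len 5), cursors c1@0 c2@1 c3@3 c4@5, authorship 12.3.
After op 5 (insert('d')): buffer="dtdtmdtbd" (len 9), cursors c1@1 c2@3 c3@6 c4@9, authorship 1122.33.4
After op 6 (insert('r')): buffer="drtdrtmdrtbdr" (len 13), cursors c1@2 c2@5 c3@9 c4@13, authorship 111222.333.44
After op 7 (delete): buffer="dtdtmdtbd" (len 9), cursors c1@1 c2@3 c3@6 c4@9, authorship 1122.33.4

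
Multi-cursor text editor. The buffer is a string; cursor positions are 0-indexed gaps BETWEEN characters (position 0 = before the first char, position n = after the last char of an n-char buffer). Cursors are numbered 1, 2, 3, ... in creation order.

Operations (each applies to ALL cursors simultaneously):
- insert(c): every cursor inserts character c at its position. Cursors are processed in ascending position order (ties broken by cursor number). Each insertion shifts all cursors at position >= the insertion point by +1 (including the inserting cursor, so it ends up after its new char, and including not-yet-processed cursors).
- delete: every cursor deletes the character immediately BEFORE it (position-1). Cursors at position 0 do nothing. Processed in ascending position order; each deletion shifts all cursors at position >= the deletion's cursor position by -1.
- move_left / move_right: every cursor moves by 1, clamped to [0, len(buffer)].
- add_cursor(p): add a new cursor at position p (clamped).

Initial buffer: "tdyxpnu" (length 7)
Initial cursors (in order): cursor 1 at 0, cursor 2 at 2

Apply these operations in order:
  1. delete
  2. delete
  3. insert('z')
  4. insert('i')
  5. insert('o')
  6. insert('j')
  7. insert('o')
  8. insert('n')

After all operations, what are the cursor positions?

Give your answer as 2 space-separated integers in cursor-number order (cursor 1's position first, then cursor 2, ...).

After op 1 (delete): buffer="tyxpnu" (len 6), cursors c1@0 c2@1, authorship ......
After op 2 (delete): buffer="yxpnu" (len 5), cursors c1@0 c2@0, authorship .....
After op 3 (insert('z')): buffer="zzyxpnu" (len 7), cursors c1@2 c2@2, authorship 12.....
After op 4 (insert('i')): buffer="zziiyxpnu" (len 9), cursors c1@4 c2@4, authorship 1212.....
After op 5 (insert('o')): buffer="zziiooyxpnu" (len 11), cursors c1@6 c2@6, authorship 121212.....
After op 6 (insert('j')): buffer="zziioojjyxpnu" (len 13), cursors c1@8 c2@8, authorship 12121212.....
After op 7 (insert('o')): buffer="zziioojjooyxpnu" (len 15), cursors c1@10 c2@10, authorship 1212121212.....
After op 8 (insert('n')): buffer="zziioojjoonnyxpnu" (len 17), cursors c1@12 c2@12, authorship 121212121212.....

Answer: 12 12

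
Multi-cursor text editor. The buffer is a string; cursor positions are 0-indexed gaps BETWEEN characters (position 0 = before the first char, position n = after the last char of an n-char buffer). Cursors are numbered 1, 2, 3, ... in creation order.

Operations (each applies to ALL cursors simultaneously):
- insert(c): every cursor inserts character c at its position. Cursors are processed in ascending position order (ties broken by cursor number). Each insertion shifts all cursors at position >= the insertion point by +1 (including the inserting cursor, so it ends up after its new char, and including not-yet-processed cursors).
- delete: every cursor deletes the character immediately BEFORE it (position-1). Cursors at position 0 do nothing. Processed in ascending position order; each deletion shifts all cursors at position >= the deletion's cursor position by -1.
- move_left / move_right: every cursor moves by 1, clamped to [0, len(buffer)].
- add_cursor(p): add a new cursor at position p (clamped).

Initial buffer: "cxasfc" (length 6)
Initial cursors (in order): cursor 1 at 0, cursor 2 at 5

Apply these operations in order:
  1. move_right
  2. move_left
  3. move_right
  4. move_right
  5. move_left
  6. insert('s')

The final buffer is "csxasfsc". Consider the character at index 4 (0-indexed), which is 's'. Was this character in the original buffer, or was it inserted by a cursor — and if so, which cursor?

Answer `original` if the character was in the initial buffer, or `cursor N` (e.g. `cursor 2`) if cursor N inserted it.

Answer: original

Derivation:
After op 1 (move_right): buffer="cxasfc" (len 6), cursors c1@1 c2@6, authorship ......
After op 2 (move_left): buffer="cxasfc" (len 6), cursors c1@0 c2@5, authorship ......
After op 3 (move_right): buffer="cxasfc" (len 6), cursors c1@1 c2@6, authorship ......
After op 4 (move_right): buffer="cxasfc" (len 6), cursors c1@2 c2@6, authorship ......
After op 5 (move_left): buffer="cxasfc" (len 6), cursors c1@1 c2@5, authorship ......
After op 6 (insert('s')): buffer="csxasfsc" (len 8), cursors c1@2 c2@7, authorship .1....2.
Authorship (.=original, N=cursor N): . 1 . . . . 2 .
Index 4: author = original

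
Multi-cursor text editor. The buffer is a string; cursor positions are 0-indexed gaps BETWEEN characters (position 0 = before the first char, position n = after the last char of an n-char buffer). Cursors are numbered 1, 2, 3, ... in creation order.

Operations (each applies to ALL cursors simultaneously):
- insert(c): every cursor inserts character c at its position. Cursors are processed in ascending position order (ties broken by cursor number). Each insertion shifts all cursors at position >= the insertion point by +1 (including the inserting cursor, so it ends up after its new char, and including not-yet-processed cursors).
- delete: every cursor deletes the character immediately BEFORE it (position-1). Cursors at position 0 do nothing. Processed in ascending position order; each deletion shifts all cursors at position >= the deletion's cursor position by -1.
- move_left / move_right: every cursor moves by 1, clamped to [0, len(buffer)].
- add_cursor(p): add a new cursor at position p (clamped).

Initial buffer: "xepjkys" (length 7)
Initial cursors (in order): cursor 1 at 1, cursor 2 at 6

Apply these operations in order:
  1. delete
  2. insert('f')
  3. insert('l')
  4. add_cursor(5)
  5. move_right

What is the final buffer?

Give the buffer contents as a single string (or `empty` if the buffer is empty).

Answer: flepjkfls

Derivation:
After op 1 (delete): buffer="epjks" (len 5), cursors c1@0 c2@4, authorship .....
After op 2 (insert('f')): buffer="fepjkfs" (len 7), cursors c1@1 c2@6, authorship 1....2.
After op 3 (insert('l')): buffer="flepjkfls" (len 9), cursors c1@2 c2@8, authorship 11....22.
After op 4 (add_cursor(5)): buffer="flepjkfls" (len 9), cursors c1@2 c3@5 c2@8, authorship 11....22.
After op 5 (move_right): buffer="flepjkfls" (len 9), cursors c1@3 c3@6 c2@9, authorship 11....22.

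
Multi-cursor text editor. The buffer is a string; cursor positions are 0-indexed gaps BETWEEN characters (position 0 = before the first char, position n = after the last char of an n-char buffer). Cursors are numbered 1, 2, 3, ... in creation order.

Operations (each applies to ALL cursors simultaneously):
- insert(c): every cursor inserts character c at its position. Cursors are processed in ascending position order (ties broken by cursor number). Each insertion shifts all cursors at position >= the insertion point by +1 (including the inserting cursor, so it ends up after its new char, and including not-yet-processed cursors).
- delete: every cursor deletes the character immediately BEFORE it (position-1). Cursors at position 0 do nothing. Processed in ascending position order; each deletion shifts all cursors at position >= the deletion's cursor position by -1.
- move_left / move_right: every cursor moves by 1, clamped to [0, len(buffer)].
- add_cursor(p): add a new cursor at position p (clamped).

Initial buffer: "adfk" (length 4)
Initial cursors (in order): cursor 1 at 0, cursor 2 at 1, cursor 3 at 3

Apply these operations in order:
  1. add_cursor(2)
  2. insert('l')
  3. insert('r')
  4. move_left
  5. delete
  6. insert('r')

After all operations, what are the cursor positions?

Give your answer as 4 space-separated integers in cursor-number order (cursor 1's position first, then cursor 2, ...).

After op 1 (add_cursor(2)): buffer="adfk" (len 4), cursors c1@0 c2@1 c4@2 c3@3, authorship ....
After op 2 (insert('l')): buffer="laldlflk" (len 8), cursors c1@1 c2@3 c4@5 c3@7, authorship 1.2.4.3.
After op 3 (insert('r')): buffer="lralrdlrflrk" (len 12), cursors c1@2 c2@5 c4@8 c3@11, authorship 11.22.44.33.
After op 4 (move_left): buffer="lralrdlrflrk" (len 12), cursors c1@1 c2@4 c4@7 c3@10, authorship 11.22.44.33.
After op 5 (delete): buffer="rardrfrk" (len 8), cursors c1@0 c2@2 c4@4 c3@6, authorship 1.2.4.3.
After op 6 (insert('r')): buffer="rrarrdrrfrrk" (len 12), cursors c1@1 c2@4 c4@7 c3@10, authorship 11.22.44.33.

Answer: 1 4 10 7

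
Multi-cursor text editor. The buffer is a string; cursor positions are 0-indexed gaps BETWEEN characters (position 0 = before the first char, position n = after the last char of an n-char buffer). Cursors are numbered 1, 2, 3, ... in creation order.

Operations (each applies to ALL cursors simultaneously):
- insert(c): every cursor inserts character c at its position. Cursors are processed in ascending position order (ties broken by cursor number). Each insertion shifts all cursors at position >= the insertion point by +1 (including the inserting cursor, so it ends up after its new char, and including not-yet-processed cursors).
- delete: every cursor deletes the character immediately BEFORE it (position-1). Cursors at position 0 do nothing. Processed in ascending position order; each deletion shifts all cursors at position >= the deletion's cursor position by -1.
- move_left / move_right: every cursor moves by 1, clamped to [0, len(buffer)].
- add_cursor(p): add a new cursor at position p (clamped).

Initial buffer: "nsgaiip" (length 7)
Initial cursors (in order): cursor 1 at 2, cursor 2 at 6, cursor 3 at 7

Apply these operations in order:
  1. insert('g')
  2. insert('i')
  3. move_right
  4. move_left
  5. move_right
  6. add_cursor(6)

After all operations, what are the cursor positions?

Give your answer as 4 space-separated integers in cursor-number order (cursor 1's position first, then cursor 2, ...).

Answer: 5 11 13 6

Derivation:
After op 1 (insert('g')): buffer="nsggaiigpg" (len 10), cursors c1@3 c2@8 c3@10, authorship ..1....2.3
After op 2 (insert('i')): buffer="nsgigaiigipgi" (len 13), cursors c1@4 c2@10 c3@13, authorship ..11....22.33
After op 3 (move_right): buffer="nsgigaiigipgi" (len 13), cursors c1@5 c2@11 c3@13, authorship ..11....22.33
After op 4 (move_left): buffer="nsgigaiigipgi" (len 13), cursors c1@4 c2@10 c3@12, authorship ..11....22.33
After op 5 (move_right): buffer="nsgigaiigipgi" (len 13), cursors c1@5 c2@11 c3@13, authorship ..11....22.33
After op 6 (add_cursor(6)): buffer="nsgigaiigipgi" (len 13), cursors c1@5 c4@6 c2@11 c3@13, authorship ..11....22.33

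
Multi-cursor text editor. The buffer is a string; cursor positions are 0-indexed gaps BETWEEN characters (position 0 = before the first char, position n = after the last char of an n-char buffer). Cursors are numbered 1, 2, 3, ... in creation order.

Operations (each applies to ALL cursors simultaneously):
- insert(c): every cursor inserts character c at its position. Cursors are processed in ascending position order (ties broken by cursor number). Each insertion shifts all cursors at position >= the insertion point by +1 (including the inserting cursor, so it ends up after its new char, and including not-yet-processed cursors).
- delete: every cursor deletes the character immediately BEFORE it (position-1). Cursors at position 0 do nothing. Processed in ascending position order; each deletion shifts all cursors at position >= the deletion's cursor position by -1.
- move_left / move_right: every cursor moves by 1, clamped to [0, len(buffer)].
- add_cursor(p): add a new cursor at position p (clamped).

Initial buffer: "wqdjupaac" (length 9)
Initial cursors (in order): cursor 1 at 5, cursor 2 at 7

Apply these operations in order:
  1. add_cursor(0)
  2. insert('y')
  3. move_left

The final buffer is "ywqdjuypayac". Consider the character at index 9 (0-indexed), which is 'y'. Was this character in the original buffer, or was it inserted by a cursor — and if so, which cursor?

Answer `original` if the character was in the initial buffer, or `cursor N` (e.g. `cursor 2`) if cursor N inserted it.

After op 1 (add_cursor(0)): buffer="wqdjupaac" (len 9), cursors c3@0 c1@5 c2@7, authorship .........
After op 2 (insert('y')): buffer="ywqdjuypayac" (len 12), cursors c3@1 c1@7 c2@10, authorship 3.....1..2..
After op 3 (move_left): buffer="ywqdjuypayac" (len 12), cursors c3@0 c1@6 c2@9, authorship 3.....1..2..
Authorship (.=original, N=cursor N): 3 . . . . . 1 . . 2 . .
Index 9: author = 2

Answer: cursor 2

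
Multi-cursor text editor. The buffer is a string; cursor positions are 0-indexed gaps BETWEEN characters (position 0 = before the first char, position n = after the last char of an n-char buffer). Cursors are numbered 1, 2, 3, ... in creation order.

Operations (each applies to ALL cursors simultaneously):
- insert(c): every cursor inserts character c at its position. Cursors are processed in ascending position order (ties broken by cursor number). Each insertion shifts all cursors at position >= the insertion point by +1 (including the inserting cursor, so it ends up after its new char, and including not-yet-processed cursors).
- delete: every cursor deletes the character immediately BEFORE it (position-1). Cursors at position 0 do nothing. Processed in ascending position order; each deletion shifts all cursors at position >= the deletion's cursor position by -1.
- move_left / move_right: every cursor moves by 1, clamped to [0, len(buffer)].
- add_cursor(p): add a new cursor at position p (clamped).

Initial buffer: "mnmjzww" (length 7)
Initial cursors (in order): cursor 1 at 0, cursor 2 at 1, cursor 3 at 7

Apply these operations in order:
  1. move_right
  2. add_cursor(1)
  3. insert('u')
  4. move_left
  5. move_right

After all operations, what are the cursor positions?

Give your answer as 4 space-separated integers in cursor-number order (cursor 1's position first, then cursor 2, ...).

After op 1 (move_right): buffer="mnmjzww" (len 7), cursors c1@1 c2@2 c3@7, authorship .......
After op 2 (add_cursor(1)): buffer="mnmjzww" (len 7), cursors c1@1 c4@1 c2@2 c3@7, authorship .......
After op 3 (insert('u')): buffer="muunumjzwwu" (len 11), cursors c1@3 c4@3 c2@5 c3@11, authorship .14.2.....3
After op 4 (move_left): buffer="muunumjzwwu" (len 11), cursors c1@2 c4@2 c2@4 c3@10, authorship .14.2.....3
After op 5 (move_right): buffer="muunumjzwwu" (len 11), cursors c1@3 c4@3 c2@5 c3@11, authorship .14.2.....3

Answer: 3 5 11 3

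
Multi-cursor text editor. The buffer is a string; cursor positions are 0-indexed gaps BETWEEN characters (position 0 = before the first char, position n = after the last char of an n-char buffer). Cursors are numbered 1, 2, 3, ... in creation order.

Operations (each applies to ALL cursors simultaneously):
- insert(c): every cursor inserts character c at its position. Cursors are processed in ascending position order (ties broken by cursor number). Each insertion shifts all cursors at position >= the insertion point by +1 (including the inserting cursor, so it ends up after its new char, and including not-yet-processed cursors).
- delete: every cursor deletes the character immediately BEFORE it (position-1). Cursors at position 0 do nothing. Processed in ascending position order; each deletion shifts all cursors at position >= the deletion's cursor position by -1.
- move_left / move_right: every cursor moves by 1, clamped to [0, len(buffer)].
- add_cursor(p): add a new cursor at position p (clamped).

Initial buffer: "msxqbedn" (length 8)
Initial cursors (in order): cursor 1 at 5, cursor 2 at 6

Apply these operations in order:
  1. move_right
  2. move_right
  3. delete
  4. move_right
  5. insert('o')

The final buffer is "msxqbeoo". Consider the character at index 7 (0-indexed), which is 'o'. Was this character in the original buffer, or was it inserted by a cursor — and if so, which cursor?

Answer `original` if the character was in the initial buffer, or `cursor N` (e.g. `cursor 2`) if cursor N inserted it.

Answer: cursor 2

Derivation:
After op 1 (move_right): buffer="msxqbedn" (len 8), cursors c1@6 c2@7, authorship ........
After op 2 (move_right): buffer="msxqbedn" (len 8), cursors c1@7 c2@8, authorship ........
After op 3 (delete): buffer="msxqbe" (len 6), cursors c1@6 c2@6, authorship ......
After op 4 (move_right): buffer="msxqbe" (len 6), cursors c1@6 c2@6, authorship ......
After op 5 (insert('o')): buffer="msxqbeoo" (len 8), cursors c1@8 c2@8, authorship ......12
Authorship (.=original, N=cursor N): . . . . . . 1 2
Index 7: author = 2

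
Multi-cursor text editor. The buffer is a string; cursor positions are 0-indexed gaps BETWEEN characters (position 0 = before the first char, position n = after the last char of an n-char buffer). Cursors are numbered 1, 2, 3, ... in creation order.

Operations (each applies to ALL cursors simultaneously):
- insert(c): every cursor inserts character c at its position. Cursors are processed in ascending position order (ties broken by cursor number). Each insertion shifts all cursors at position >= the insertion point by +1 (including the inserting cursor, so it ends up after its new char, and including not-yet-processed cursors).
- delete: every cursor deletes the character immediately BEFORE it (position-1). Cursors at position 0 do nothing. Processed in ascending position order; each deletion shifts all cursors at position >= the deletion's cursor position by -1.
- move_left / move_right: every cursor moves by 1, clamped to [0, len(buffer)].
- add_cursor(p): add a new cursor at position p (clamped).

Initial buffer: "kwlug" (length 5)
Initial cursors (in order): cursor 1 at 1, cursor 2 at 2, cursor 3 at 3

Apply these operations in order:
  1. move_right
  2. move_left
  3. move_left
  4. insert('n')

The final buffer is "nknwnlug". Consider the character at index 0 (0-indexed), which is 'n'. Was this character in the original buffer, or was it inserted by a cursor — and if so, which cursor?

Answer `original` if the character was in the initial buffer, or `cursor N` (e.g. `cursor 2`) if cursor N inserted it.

After op 1 (move_right): buffer="kwlug" (len 5), cursors c1@2 c2@3 c3@4, authorship .....
After op 2 (move_left): buffer="kwlug" (len 5), cursors c1@1 c2@2 c3@3, authorship .....
After op 3 (move_left): buffer="kwlug" (len 5), cursors c1@0 c2@1 c3@2, authorship .....
After op 4 (insert('n')): buffer="nknwnlug" (len 8), cursors c1@1 c2@3 c3@5, authorship 1.2.3...
Authorship (.=original, N=cursor N): 1 . 2 . 3 . . .
Index 0: author = 1

Answer: cursor 1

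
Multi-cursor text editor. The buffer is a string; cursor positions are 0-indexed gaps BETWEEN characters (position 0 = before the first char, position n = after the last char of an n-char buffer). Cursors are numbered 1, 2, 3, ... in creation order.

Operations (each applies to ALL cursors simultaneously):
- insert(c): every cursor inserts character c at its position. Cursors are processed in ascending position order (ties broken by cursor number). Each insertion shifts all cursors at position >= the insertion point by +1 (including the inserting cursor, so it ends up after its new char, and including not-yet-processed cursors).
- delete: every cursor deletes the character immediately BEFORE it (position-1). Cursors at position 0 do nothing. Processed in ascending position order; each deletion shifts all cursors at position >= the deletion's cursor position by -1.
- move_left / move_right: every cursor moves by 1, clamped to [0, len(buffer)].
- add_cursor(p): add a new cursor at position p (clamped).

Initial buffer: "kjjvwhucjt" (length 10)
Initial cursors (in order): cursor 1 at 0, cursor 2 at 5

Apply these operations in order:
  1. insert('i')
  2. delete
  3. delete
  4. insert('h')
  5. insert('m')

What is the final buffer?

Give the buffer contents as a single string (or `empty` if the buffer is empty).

After op 1 (insert('i')): buffer="ikjjvwihucjt" (len 12), cursors c1@1 c2@7, authorship 1.....2.....
After op 2 (delete): buffer="kjjvwhucjt" (len 10), cursors c1@0 c2@5, authorship ..........
After op 3 (delete): buffer="kjjvhucjt" (len 9), cursors c1@0 c2@4, authorship .........
After op 4 (insert('h')): buffer="hkjjvhhucjt" (len 11), cursors c1@1 c2@6, authorship 1....2.....
After op 5 (insert('m')): buffer="hmkjjvhmhucjt" (len 13), cursors c1@2 c2@8, authorship 11....22.....

Answer: hmkjjvhmhucjt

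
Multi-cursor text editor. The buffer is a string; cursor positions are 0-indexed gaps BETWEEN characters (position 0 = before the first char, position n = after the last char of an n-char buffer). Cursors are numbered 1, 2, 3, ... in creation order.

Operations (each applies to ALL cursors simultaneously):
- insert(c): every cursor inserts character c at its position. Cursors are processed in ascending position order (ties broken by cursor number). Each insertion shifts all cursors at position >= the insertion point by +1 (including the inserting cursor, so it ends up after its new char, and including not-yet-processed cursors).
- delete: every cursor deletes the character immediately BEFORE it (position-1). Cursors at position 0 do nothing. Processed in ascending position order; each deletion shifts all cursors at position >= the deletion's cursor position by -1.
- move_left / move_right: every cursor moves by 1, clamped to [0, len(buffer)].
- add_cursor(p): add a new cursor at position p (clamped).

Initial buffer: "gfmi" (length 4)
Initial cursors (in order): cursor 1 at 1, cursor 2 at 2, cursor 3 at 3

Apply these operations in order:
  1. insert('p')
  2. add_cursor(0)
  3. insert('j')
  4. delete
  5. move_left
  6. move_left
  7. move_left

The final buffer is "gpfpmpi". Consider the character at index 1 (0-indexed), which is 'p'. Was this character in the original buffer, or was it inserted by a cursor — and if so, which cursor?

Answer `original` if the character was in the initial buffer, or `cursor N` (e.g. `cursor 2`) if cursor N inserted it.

After op 1 (insert('p')): buffer="gpfpmpi" (len 7), cursors c1@2 c2@4 c3@6, authorship .1.2.3.
After op 2 (add_cursor(0)): buffer="gpfpmpi" (len 7), cursors c4@0 c1@2 c2@4 c3@6, authorship .1.2.3.
After op 3 (insert('j')): buffer="jgpjfpjmpji" (len 11), cursors c4@1 c1@4 c2@7 c3@10, authorship 4.11.22.33.
After op 4 (delete): buffer="gpfpmpi" (len 7), cursors c4@0 c1@2 c2@4 c3@6, authorship .1.2.3.
After op 5 (move_left): buffer="gpfpmpi" (len 7), cursors c4@0 c1@1 c2@3 c3@5, authorship .1.2.3.
After op 6 (move_left): buffer="gpfpmpi" (len 7), cursors c1@0 c4@0 c2@2 c3@4, authorship .1.2.3.
After op 7 (move_left): buffer="gpfpmpi" (len 7), cursors c1@0 c4@0 c2@1 c3@3, authorship .1.2.3.
Authorship (.=original, N=cursor N): . 1 . 2 . 3 .
Index 1: author = 1

Answer: cursor 1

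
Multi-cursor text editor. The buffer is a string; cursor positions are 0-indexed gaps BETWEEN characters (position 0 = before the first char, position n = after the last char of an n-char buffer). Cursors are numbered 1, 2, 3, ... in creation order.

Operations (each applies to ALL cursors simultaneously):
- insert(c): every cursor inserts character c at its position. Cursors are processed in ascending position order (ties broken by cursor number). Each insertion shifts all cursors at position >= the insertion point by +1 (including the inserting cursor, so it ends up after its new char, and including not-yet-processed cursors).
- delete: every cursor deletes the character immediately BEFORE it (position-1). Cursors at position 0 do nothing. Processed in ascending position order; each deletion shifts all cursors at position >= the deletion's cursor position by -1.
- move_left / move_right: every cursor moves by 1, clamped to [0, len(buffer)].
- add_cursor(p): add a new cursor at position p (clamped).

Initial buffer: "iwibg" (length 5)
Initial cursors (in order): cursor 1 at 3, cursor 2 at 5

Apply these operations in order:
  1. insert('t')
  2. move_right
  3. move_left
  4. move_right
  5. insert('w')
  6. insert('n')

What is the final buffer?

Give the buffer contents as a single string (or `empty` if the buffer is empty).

After op 1 (insert('t')): buffer="iwitbgt" (len 7), cursors c1@4 c2@7, authorship ...1..2
After op 2 (move_right): buffer="iwitbgt" (len 7), cursors c1@5 c2@7, authorship ...1..2
After op 3 (move_left): buffer="iwitbgt" (len 7), cursors c1@4 c2@6, authorship ...1..2
After op 4 (move_right): buffer="iwitbgt" (len 7), cursors c1@5 c2@7, authorship ...1..2
After op 5 (insert('w')): buffer="iwitbwgtw" (len 9), cursors c1@6 c2@9, authorship ...1.1.22
After op 6 (insert('n')): buffer="iwitbwngtwn" (len 11), cursors c1@7 c2@11, authorship ...1.11.222

Answer: iwitbwngtwn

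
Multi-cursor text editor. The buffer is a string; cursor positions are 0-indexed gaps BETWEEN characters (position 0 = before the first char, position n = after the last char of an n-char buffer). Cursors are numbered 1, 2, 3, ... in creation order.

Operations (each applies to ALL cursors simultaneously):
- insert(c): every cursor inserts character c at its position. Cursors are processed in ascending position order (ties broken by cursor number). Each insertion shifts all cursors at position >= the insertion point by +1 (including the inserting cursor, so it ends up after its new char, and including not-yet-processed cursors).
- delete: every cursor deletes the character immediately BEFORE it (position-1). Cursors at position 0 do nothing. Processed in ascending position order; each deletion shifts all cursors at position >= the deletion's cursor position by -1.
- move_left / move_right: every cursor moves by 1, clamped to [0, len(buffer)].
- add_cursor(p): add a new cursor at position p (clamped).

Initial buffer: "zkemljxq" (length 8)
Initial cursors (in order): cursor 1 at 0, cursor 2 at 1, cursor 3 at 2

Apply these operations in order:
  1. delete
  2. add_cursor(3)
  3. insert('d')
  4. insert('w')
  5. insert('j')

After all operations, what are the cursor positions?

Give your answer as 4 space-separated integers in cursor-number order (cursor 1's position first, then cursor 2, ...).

Answer: 9 9 9 15

Derivation:
After op 1 (delete): buffer="emljxq" (len 6), cursors c1@0 c2@0 c3@0, authorship ......
After op 2 (add_cursor(3)): buffer="emljxq" (len 6), cursors c1@0 c2@0 c3@0 c4@3, authorship ......
After op 3 (insert('d')): buffer="dddemldjxq" (len 10), cursors c1@3 c2@3 c3@3 c4@7, authorship 123...4...
After op 4 (insert('w')): buffer="dddwwwemldwjxq" (len 14), cursors c1@6 c2@6 c3@6 c4@11, authorship 123123...44...
After op 5 (insert('j')): buffer="dddwwwjjjemldwjjxq" (len 18), cursors c1@9 c2@9 c3@9 c4@15, authorship 123123123...444...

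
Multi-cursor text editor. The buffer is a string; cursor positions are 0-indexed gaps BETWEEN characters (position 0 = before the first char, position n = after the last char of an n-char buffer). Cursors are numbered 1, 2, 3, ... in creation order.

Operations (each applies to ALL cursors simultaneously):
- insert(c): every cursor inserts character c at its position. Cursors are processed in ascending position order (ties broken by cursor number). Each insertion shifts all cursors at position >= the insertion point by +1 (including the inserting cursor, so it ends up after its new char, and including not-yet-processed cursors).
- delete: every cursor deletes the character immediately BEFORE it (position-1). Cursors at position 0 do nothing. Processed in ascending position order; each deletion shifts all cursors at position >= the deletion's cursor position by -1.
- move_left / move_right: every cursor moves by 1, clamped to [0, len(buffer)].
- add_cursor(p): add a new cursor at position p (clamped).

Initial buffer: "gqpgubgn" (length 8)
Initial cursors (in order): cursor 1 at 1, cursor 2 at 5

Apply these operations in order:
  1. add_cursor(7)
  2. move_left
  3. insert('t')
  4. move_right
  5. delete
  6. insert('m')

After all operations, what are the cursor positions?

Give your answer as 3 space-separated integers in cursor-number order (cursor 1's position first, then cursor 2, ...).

After op 1 (add_cursor(7)): buffer="gqpgubgn" (len 8), cursors c1@1 c2@5 c3@7, authorship ........
After op 2 (move_left): buffer="gqpgubgn" (len 8), cursors c1@0 c2@4 c3@6, authorship ........
After op 3 (insert('t')): buffer="tgqpgtubtgn" (len 11), cursors c1@1 c2@6 c3@9, authorship 1....2..3..
After op 4 (move_right): buffer="tgqpgtubtgn" (len 11), cursors c1@2 c2@7 c3@10, authorship 1....2..3..
After op 5 (delete): buffer="tqpgtbtn" (len 8), cursors c1@1 c2@5 c3@7, authorship 1...2.3.
After op 6 (insert('m')): buffer="tmqpgtmbtmn" (len 11), cursors c1@2 c2@7 c3@10, authorship 11...22.33.

Answer: 2 7 10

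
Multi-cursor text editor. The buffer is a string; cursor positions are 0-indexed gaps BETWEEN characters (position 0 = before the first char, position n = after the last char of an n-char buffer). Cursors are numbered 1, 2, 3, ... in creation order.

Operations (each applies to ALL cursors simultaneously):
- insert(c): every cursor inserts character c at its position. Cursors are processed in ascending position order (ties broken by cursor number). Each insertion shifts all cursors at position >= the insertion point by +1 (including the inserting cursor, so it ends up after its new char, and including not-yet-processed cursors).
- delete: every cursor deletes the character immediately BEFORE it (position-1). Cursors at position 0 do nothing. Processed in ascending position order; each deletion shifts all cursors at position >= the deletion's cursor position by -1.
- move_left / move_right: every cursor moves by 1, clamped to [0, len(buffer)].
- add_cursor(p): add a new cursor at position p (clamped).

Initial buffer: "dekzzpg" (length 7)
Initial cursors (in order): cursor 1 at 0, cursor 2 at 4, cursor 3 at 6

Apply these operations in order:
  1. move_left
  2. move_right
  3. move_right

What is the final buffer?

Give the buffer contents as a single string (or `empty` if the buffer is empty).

After op 1 (move_left): buffer="dekzzpg" (len 7), cursors c1@0 c2@3 c3@5, authorship .......
After op 2 (move_right): buffer="dekzzpg" (len 7), cursors c1@1 c2@4 c3@6, authorship .......
After op 3 (move_right): buffer="dekzzpg" (len 7), cursors c1@2 c2@5 c3@7, authorship .......

Answer: dekzzpg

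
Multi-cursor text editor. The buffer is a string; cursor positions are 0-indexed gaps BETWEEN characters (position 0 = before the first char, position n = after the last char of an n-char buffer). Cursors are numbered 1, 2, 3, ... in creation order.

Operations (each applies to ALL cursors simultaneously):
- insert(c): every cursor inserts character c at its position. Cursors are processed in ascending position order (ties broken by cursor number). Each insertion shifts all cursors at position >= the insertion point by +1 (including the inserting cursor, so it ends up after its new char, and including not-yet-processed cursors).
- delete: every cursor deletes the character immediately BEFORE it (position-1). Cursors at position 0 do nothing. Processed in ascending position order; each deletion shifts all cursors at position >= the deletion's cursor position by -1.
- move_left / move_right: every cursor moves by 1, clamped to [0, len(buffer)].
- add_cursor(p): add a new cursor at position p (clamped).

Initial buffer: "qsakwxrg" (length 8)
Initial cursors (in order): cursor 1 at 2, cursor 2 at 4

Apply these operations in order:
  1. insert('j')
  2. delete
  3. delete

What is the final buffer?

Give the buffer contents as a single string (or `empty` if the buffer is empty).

Answer: qawxrg

Derivation:
After op 1 (insert('j')): buffer="qsjakjwxrg" (len 10), cursors c1@3 c2@6, authorship ..1..2....
After op 2 (delete): buffer="qsakwxrg" (len 8), cursors c1@2 c2@4, authorship ........
After op 3 (delete): buffer="qawxrg" (len 6), cursors c1@1 c2@2, authorship ......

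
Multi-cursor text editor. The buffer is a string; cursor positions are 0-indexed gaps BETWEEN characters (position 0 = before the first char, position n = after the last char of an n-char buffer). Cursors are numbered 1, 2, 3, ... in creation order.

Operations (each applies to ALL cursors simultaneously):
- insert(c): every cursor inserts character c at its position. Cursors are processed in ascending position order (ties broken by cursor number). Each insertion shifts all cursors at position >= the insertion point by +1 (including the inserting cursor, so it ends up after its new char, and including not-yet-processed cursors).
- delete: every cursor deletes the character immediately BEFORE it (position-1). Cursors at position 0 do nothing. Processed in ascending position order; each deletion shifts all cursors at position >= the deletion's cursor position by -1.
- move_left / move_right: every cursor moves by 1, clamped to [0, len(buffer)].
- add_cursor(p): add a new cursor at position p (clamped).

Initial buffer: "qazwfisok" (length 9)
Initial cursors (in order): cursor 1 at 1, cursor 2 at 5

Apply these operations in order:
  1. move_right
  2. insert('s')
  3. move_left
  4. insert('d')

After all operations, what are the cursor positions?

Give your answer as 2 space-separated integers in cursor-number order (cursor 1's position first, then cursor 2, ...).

After op 1 (move_right): buffer="qazwfisok" (len 9), cursors c1@2 c2@6, authorship .........
After op 2 (insert('s')): buffer="qaszwfissok" (len 11), cursors c1@3 c2@8, authorship ..1....2...
After op 3 (move_left): buffer="qaszwfissok" (len 11), cursors c1@2 c2@7, authorship ..1....2...
After op 4 (insert('d')): buffer="qadszwfidssok" (len 13), cursors c1@3 c2@9, authorship ..11....22...

Answer: 3 9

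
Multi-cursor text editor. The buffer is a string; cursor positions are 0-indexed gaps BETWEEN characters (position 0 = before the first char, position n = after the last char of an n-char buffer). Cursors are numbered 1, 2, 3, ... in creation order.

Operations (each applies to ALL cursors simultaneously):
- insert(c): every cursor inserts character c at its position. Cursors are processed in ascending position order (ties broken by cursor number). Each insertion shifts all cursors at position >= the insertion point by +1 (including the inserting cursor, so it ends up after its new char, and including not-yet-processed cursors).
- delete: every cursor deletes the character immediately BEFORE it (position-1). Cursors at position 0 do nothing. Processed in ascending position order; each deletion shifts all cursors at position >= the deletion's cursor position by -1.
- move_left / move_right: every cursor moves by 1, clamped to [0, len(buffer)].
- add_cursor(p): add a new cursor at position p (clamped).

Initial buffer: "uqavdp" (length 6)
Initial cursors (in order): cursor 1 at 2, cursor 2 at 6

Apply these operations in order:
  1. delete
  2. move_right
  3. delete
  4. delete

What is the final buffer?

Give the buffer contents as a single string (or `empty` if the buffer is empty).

After op 1 (delete): buffer="uavd" (len 4), cursors c1@1 c2@4, authorship ....
After op 2 (move_right): buffer="uavd" (len 4), cursors c1@2 c2@4, authorship ....
After op 3 (delete): buffer="uv" (len 2), cursors c1@1 c2@2, authorship ..
After op 4 (delete): buffer="" (len 0), cursors c1@0 c2@0, authorship 

Answer: empty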